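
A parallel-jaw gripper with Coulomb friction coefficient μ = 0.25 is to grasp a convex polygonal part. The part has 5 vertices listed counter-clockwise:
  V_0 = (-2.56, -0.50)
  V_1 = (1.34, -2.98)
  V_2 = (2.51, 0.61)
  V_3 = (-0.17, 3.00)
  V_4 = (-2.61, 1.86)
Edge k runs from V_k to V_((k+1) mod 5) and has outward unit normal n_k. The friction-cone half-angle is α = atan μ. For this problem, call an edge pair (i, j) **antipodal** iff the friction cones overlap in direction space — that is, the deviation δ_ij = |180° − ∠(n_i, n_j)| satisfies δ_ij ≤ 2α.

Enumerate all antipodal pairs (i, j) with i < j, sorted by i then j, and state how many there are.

count = 2; pairs: (0,2), (1,4)

α = atan 0.25 = 14.04°;  2α = 28.07°
n_0 = (-0.5366, -0.8438)
n_1 = (+0.9508, -0.3099)
n_2 = (+0.6656, +0.7463)
n_3 = (-0.4233, +0.9060)
n_4 = (-0.9998, -0.0212)
  (0,1): δ = 75.60°  ·
  (0,2): δ = 9.27°  ✓
  (0,3): δ = 57.49°  ·
  (0,4): δ = 123.67°  ·
  (1,2): δ = 113.68°  ·
  (1,3): δ = 46.91°  ·
  (1,4): δ = 19.26°  ✓
  (2,3): δ = 113.23°  ·
  (2,4): δ = 47.06°  ·
  (3,4): δ = 113.83°  ·
antipodal pairs: 2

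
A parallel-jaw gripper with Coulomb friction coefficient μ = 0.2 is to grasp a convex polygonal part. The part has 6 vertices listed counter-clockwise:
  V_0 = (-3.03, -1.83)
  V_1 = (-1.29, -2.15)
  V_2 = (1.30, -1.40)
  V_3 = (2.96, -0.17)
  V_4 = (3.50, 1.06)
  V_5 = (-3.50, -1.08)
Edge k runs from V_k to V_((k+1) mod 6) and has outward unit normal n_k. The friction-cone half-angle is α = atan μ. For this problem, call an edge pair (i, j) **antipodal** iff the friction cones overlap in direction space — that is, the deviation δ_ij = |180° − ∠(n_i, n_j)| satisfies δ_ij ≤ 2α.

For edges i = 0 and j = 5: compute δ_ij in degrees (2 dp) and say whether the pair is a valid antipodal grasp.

α = atan 0.2 = 11.31°;  2α = 22.62°
edge 0: e_0 = (+1.74, -0.32);  n_0 = (-0.1809, -0.9835)
edge 5: e_5 = (+0.47, -0.75);  n_5 = (-0.8474, -0.5310)
∠(n_0, n_5) = 47.51°
δ = |180° − 47.51°| = 132.49°
132.49° > 2α = 22.62°  →  invalid

δ = 132.49°, invalid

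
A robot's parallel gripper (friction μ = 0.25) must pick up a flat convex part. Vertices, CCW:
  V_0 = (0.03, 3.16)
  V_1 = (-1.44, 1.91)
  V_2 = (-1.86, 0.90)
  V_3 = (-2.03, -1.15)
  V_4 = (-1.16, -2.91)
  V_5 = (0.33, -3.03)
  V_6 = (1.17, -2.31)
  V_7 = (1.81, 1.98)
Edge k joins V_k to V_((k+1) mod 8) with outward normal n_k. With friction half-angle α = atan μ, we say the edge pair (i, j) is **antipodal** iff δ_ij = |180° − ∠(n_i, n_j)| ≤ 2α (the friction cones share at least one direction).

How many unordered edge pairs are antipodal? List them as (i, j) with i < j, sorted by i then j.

α = atan 0.25 = 14.04°;  2α = 28.07°
n_0 = (-0.6478, +0.7618)
n_1 = (-0.9233, +0.3840)
n_2 = (-0.9966, +0.0826)
n_3 = (-0.8965, -0.4431)
n_4 = (-0.0803, -0.9968)
n_5 = (+0.6508, -0.7593)
n_6 = (+0.9891, -0.1476)
n_7 = (+0.5525, +0.8335)
  (0,1): δ = 152.96°  ·
  (0,2): δ = 135.12°  ·
  (0,3): δ = 104.07°  ·
  (0,4): δ = 44.98°  ·
  (0,5): δ = 0.23°  ✓
  (0,6): δ = 41.14°  ·
  (0,7): δ = 106.08°  ·
  (1,2): δ = 162.16°  ·
  (1,3): δ = 131.12°  ·
  (1,4): δ = 72.02°  ·
  (1,5): δ = 26.82°  ✓
  (1,6): δ = 14.09°  ✓
  (1,7): δ = 79.04°  ·
  (2,3): δ = 148.96°  ·
  (2,4): δ = 89.86°  ·
  (2,5): δ = 44.66°  ·
  (2,6): δ = 3.74°  ✓
  (2,7): δ = 61.20°  ·
  (3,4): δ = 120.91°  ·
  (3,5): δ = 75.70°  ·
  (3,6): δ = 34.79°  ·
  (3,7): δ = 30.15°  ·
  (4,5): δ = 134.79°  ·
  (4,6): δ = 93.88°  ·
  (4,7): δ = 28.94°  ·
  (5,6): δ = 139.09°  ·
  (5,7): δ = 74.14°  ·
  (6,7): δ = 115.06°  ·
antipodal pairs: 4

count = 4; pairs: (0,5), (1,5), (1,6), (2,6)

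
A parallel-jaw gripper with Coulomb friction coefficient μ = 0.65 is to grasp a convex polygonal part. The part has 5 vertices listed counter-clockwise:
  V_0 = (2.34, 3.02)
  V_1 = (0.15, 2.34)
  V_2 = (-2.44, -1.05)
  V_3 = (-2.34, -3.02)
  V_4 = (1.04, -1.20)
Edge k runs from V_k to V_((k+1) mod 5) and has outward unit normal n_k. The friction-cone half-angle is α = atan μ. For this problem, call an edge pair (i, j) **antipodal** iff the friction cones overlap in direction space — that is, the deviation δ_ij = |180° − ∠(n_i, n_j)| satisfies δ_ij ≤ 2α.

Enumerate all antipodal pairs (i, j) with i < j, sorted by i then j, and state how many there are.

α = atan 0.65 = 33.02°;  2α = 66.05°
n_0 = (-0.2965, +0.9550)
n_1 = (-0.7946, +0.6071)
n_2 = (-0.9987, -0.0507)
n_3 = (+0.4741, -0.8805)
n_4 = (+0.9557, -0.2944)
  (0,1): δ = 144.63°  ·
  (0,2): δ = 104.34°  ·
  (0,3): δ = 11.05°  ✓
  (0,4): δ = 55.63°  ✓
  (1,2): δ = 139.71°  ·
  (1,3): δ = 24.32°  ✓
  (1,4): δ = 20.26°  ✓
  (2,3): δ = 64.61°  ✓
  (2,4): δ = 20.03°  ✓
  (3,4): δ = 135.42°  ·
antipodal pairs: 6

count = 6; pairs: (0,3), (0,4), (1,3), (1,4), (2,3), (2,4)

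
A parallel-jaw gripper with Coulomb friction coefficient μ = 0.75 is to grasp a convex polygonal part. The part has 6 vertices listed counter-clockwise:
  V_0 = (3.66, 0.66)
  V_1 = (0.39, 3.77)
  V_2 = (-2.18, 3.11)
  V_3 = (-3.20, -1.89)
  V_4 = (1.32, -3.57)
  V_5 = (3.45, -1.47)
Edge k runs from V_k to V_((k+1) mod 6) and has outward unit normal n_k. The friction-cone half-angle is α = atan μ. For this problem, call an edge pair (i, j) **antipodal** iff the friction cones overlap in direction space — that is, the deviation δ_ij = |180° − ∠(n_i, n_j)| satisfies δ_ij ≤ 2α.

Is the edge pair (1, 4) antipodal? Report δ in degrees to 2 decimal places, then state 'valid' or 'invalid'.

α = atan 0.75 = 36.87°;  2α = 73.74°
edge 1: e_1 = (-2.57, -0.66);  n_1 = (-0.2487, +0.9686)
edge 4: e_4 = (+2.13, +2.10);  n_4 = (+0.7021, -0.7121)
∠(n_1, n_4) = 149.81°
δ = |180° − 149.81°| = 30.19°
30.19° ≤ 2α = 73.74°  →  valid

δ = 30.19°, valid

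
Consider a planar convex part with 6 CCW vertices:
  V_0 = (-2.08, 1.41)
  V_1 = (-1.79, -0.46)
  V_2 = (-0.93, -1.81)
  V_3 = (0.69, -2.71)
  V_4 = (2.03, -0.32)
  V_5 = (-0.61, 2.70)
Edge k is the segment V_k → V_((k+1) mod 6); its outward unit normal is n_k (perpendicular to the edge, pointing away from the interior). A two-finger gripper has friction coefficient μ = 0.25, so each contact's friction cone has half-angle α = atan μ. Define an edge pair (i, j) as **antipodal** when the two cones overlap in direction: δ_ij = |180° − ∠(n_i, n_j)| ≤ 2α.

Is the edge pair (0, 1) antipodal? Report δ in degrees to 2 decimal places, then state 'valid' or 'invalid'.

δ = 156.32°, invalid

α = atan 0.25 = 14.04°;  2α = 28.07°
edge 0: e_0 = (+0.29, -1.87);  n_0 = (-0.9882, -0.1532)
edge 1: e_1 = (+0.86, -1.35);  n_1 = (-0.8434, -0.5373)
∠(n_0, n_1) = 23.68°
δ = |180° − 23.68°| = 156.32°
156.32° > 2α = 28.07°  →  invalid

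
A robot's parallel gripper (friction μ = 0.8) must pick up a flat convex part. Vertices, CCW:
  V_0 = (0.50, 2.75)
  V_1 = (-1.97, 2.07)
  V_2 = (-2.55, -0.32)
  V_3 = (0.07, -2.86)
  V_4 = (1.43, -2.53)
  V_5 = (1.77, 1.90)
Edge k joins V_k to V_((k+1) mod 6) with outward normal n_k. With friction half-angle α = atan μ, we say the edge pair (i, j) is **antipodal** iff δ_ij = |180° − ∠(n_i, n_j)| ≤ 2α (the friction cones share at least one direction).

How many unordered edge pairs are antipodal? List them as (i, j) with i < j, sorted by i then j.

count = 9; pairs: (0,2), (0,3), (0,4), (1,3), (1,4), (1,5), (2,4), (2,5), (3,5)

α = atan 0.8 = 38.66°;  2α = 77.32°
n_0 = (-0.2654, +0.9641)
n_1 = (-0.9718, +0.2358)
n_2 = (-0.6961, -0.7180)
n_3 = (+0.2358, -0.9718)
n_4 = (+0.9971, -0.0765)
n_5 = (+0.5562, +0.8310)
  (0,1): δ = 119.03°  ·
  (0,2): δ = 59.50°  ✓
  (0,3): δ = 1.75°  ✓
  (0,4): δ = 70.22°  ✓
  (0,5): δ = 130.81°  ·
  (1,2): δ = 120.47°  ·
  (1,3): δ = 62.72°  ✓
  (1,4): δ = 9.25°  ✓
  (1,5): δ = 69.85°  ✓
  (2,3): δ = 122.25°  ·
  (2,4): δ = 50.28°  ✓
  (2,5): δ = 10.32°  ✓
  (3,4): δ = 108.03°  ·
  (3,5): δ = 47.43°  ✓
  (4,5): δ = 119.41°  ·
antipodal pairs: 9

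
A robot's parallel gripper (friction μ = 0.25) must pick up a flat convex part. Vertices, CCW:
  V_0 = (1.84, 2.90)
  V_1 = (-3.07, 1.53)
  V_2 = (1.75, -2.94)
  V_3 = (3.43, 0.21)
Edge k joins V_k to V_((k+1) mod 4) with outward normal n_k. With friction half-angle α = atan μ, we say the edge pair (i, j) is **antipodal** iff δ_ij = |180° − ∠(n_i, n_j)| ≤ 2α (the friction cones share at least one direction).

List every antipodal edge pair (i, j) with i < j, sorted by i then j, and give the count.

α = atan 0.25 = 14.04°;  2α = 28.07°
n_0 = (-0.2688, +0.9632)
n_1 = (-0.6800, -0.7332)
n_2 = (+0.8824, -0.4706)
n_3 = (+0.8609, +0.5088)
  (0,1): δ = 58.43°  ·
  (0,2): δ = 46.34°  ·
  (0,3): δ = 105.00°  ·
  (1,2): δ = 75.23°  ·
  (1,3): δ = 16.57°  ✓
  (2,3): δ = 121.34°  ·
antipodal pairs: 1

count = 1; pairs: (1,3)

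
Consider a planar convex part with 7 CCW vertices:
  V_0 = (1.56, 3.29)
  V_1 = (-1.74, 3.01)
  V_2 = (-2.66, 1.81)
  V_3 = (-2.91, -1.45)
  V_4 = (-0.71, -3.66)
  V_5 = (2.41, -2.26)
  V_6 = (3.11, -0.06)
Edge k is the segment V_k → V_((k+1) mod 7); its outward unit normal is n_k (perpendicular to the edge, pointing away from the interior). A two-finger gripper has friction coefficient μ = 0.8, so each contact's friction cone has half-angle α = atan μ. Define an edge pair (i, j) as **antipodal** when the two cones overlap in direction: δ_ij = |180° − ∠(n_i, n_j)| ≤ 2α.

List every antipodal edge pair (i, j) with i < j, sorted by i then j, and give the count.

count = 11; pairs: (0,3), (0,4), (0,5), (1,4), (1,5), (1,6), (2,4), (2,5), (2,6), (3,5), (3,6)

α = atan 0.8 = 38.66°;  2α = 77.32°
n_0 = (-0.0845, +0.9964)
n_1 = (-0.7936, +0.6084)
n_2 = (-0.9971, +0.0765)
n_3 = (-0.7087, -0.7055)
n_4 = (+0.4094, -0.9124)
n_5 = (+0.9529, -0.3032)
n_6 = (+0.9076, +0.4199)
  (0,1): δ = 132.33°  ·
  (0,2): δ = 99.24°  ·
  (0,3): δ = 49.98°  ✓
  (0,4): δ = 19.32°  ✓
  (0,5): δ = 67.50°  ✓
  (0,6): δ = 109.98°  ·
  (1,2): δ = 146.91°  ·
  (1,3): δ = 97.65°  ·
  (1,4): δ = 28.36°  ✓
  (1,5): δ = 19.83°  ✓
  (1,6): δ = 62.31°  ✓
  (2,3): δ = 130.74°  ·
  (2,4): δ = 61.45°  ✓
  (2,5): δ = 13.26°  ✓
  (2,6): δ = 29.21°  ✓
  (3,4): δ = 110.70°  ·
  (3,5): δ = 62.52°  ✓
  (3,6): δ = 20.04°  ✓
  (4,5): δ = 131.82°  ·
  (4,6): δ = 89.34°  ·
  (5,6): δ = 137.52°  ·
antipodal pairs: 11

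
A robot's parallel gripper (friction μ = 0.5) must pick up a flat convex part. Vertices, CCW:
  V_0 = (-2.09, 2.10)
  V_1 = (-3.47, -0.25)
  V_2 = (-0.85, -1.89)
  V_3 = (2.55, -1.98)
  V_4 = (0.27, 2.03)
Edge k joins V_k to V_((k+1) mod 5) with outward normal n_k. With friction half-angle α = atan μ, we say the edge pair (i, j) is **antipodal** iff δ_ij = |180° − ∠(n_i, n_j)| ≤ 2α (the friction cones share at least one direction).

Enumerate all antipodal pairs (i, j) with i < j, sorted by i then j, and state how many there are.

count = 3; pairs: (1,3), (1,4), (2,4)

α = atan 0.5 = 26.57°;  2α = 53.13°
n_0 = (-0.8623, +0.5064)
n_1 = (-0.5306, -0.8476)
n_2 = (-0.0265, -0.9996)
n_3 = (+0.8693, +0.4943)
n_4 = (+0.0296, +0.9996)
  (0,1): δ = 91.62°  ·
  (0,2): δ = 61.09°  ·
  (0,3): δ = 60.04°  ·
  (0,4): δ = 118.72°  ·
  (1,2): δ = 149.47°  ·
  (1,3): δ = 28.33°  ✓
  (1,4): δ = 30.35°  ✓
  (2,3): δ = 58.86°  ·
  (2,4): δ = 0.18°  ✓
  (3,4): δ = 121.32°  ·
antipodal pairs: 3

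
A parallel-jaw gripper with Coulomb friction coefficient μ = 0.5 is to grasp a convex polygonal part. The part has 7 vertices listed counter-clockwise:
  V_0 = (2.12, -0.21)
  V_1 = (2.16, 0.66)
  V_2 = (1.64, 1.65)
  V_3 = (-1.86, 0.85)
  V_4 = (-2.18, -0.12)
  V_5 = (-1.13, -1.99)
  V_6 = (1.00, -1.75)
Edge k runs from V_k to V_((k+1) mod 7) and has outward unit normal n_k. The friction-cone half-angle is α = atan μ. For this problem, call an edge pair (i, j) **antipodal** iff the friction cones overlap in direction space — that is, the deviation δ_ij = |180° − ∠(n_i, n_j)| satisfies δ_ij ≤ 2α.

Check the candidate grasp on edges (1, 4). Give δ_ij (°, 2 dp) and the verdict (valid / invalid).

α = atan 0.5 = 26.57°;  2α = 53.13°
edge 1: e_1 = (-0.52, +0.99);  n_1 = (+0.8853, +0.4650)
edge 4: e_4 = (+1.05, -1.87);  n_4 = (-0.8719, -0.4896)
∠(n_1, n_4) = 178.40°
δ = |180° − 178.40°| = 1.60°
1.60° ≤ 2α = 53.13°  →  valid

δ = 1.60°, valid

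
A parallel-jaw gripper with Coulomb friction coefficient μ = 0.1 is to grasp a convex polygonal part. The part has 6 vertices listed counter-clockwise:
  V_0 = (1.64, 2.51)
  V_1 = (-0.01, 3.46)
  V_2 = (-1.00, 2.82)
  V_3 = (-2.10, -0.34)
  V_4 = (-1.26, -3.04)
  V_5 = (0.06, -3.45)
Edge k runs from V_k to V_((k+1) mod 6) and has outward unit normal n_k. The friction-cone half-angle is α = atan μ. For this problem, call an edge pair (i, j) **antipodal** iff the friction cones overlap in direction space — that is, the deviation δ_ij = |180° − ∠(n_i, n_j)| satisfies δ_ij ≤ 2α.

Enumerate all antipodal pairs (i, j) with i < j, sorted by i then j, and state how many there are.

α = atan 0.1 = 5.71°;  2α = 11.42°
n_0 = (+0.4990, +0.8666)
n_1 = (-0.5429, +0.8398)
n_2 = (-0.9444, +0.3288)
n_3 = (-0.9549, -0.2971)
n_4 = (-0.2966, -0.9550)
n_5 = (+0.9666, -0.2562)
  (0,1): δ = 117.19°  ·
  (0,2): δ = 79.26°  ·
  (0,3): δ = 42.79°  ·
  (0,4): δ = 12.68°  ·
  (0,5): δ = 105.08°  ·
  (1,2): δ = 142.07°  ·
  (1,3): δ = 105.60°  ·
  (1,4): δ = 50.14°  ·
  (1,5): δ = 42.27°  ·
  (2,3): δ = 143.53°  ·
  (2,4): δ = 88.06°  ·
  (2,5): δ = 4.35°  ✓
  (3,4): δ = 124.54°  ·
  (3,5): δ = 32.13°  ·
  (4,5): δ = 87.59°  ·
antipodal pairs: 1

count = 1; pairs: (2,5)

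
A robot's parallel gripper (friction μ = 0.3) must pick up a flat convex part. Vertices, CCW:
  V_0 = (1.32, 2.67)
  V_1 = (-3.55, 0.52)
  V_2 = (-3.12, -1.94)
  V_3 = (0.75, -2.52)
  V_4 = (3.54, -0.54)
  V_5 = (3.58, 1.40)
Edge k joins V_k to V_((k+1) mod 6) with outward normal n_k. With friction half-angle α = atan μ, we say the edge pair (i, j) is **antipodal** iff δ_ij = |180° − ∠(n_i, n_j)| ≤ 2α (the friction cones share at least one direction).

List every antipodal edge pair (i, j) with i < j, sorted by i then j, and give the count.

count = 4; pairs: (0,2), (0,3), (1,4), (2,5)

α = atan 0.3 = 16.70°;  2α = 33.40°
n_0 = (-0.4039, +0.9148)
n_1 = (-0.9851, -0.1722)
n_2 = (-0.1482, -0.9890)
n_3 = (+0.5787, -0.8155)
n_4 = (+0.9998, -0.0206)
n_5 = (+0.4899, +0.8718)
  (0,1): δ = 103.91°  ·
  (0,2): δ = 32.34°  ✓
  (0,3): δ = 11.54°  ✓
  (0,4): δ = 65.00°  ·
  (0,5): δ = 126.85°  ·
  (1,2): δ = 108.44°  ·
  (1,3): δ = 64.55°  ·
  (1,4): δ = 11.10°  ✓
  (1,5): δ = 50.75°  ·
  (2,3): δ = 136.11°  ·
  (2,4): δ = 82.66°  ·
  (2,5): δ = 20.81°  ✓
  (3,4): δ = 126.54°  ·
  (3,5): δ = 64.70°  ·
  (4,5): δ = 118.15°  ·
antipodal pairs: 4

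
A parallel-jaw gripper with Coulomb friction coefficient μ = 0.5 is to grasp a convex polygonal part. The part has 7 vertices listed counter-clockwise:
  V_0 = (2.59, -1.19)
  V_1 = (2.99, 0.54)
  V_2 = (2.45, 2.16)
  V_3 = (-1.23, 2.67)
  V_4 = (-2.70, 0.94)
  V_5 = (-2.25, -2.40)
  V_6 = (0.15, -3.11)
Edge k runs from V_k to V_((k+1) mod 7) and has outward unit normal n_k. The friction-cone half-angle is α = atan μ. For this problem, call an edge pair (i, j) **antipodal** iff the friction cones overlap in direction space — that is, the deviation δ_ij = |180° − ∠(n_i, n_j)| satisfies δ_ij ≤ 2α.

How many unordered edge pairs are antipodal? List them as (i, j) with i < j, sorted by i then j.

count = 6; pairs: (0,3), (0,4), (1,4), (2,5), (2,6), (3,6)

α = atan 0.5 = 26.57°;  2α = 53.13°
n_0 = (+0.9743, -0.2253)
n_1 = (+0.9487, +0.3162)
n_2 = (+0.1373, +0.9905)
n_3 = (-0.7620, +0.6475)
n_4 = (-0.9910, -0.1335)
n_5 = (-0.2837, -0.9589)
n_6 = (+0.6184, -0.7859)
  (0,1): δ = 148.55°  ·
  (0,2): δ = 84.87°  ·
  (0,3): δ = 27.34°  ✓
  (0,4): δ = 20.69°  ✓
  (0,5): δ = 86.54°  ·
  (0,6): δ = 141.22°  ·
  (1,2): δ = 116.33°  ·
  (1,3): δ = 58.79°  ·
  (1,4): δ = 10.76°  ✓
  (1,5): δ = 55.09°  ·
  (1,6): δ = 109.76°  ·
  (2,3): δ = 122.46°  ·
  (2,4): δ = 74.44°  ·
  (2,5): δ = 8.59°  ✓
  (2,6): δ = 46.09°  ✓
  (3,4): δ = 131.97°  ·
  (3,5): δ = 66.13°  ·
  (3,6): δ = 11.45°  ✓
  (4,5): δ = 114.15°  ·
  (4,6): δ = 59.47°  ·
  (5,6): δ = 125.32°  ·
antipodal pairs: 6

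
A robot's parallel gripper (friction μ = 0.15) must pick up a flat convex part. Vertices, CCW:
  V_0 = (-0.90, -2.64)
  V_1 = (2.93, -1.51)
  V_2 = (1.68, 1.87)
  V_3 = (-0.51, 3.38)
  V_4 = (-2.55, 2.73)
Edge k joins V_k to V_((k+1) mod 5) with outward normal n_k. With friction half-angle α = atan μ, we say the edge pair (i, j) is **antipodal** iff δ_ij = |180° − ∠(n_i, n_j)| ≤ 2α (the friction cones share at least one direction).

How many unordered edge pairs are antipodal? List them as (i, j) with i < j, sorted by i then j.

count = 2; pairs: (0,3), (1,4)

α = atan 0.15 = 8.53°;  2α = 17.06°
n_0 = (+0.2830, -0.9591)
n_1 = (+0.9379, +0.3469)
n_2 = (+0.5676, +0.8233)
n_3 = (-0.3036, +0.9528)
n_4 = (-0.9559, -0.2937)
  (0,1): δ = 86.14°  ·
  (0,2): δ = 51.02°  ·
  (0,3): δ = 1.24°  ✓
  (0,4): δ = 90.64°  ·
  (1,2): δ = 144.88°  ·
  (1,3): δ = 92.62°  ·
  (1,4): δ = 3.22°  ✓
  (2,3): δ = 127.74°  ·
  (2,4): δ = 38.33°  ·
  (3,4): δ = 90.59°  ·
antipodal pairs: 2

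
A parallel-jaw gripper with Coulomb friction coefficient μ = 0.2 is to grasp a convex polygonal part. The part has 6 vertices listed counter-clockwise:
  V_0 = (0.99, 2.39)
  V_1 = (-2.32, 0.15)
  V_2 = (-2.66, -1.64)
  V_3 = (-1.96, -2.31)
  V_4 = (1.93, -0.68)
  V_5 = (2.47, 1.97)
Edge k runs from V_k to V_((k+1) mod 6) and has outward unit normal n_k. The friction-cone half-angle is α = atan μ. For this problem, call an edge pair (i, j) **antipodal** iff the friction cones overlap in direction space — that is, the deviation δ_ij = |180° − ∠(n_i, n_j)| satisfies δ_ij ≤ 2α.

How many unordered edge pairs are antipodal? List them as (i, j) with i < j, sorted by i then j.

α = atan 0.2 = 11.31°;  2α = 22.62°
n_0 = (-0.5605, +0.8282)
n_1 = (-0.9824, +0.1866)
n_2 = (-0.6915, -0.7224)
n_3 = (+0.3865, -0.9223)
n_4 = (+0.9799, -0.1997)
n_5 = (+0.2730, +0.9620)
  (0,1): δ = 134.84°  ·
  (0,2): δ = 77.83°  ·
  (0,3): δ = 11.35°  ✓
  (0,4): δ = 44.39°  ·
  (0,5): δ = 130.07°  ·
  (1,2): δ = 122.99°  ·
  (1,3): δ = 56.51°  ·
  (1,4): δ = 0.76°  ✓
  (1,5): δ = 84.91°  ·
  (2,3): δ = 113.52°  ·
  (2,4): δ = 57.77°  ·
  (2,5): δ = 27.90°  ·
  (3,4): δ = 124.25°  ·
  (3,5): δ = 38.58°  ·
  (4,5): δ = 94.33°  ·
antipodal pairs: 2

count = 2; pairs: (0,3), (1,4)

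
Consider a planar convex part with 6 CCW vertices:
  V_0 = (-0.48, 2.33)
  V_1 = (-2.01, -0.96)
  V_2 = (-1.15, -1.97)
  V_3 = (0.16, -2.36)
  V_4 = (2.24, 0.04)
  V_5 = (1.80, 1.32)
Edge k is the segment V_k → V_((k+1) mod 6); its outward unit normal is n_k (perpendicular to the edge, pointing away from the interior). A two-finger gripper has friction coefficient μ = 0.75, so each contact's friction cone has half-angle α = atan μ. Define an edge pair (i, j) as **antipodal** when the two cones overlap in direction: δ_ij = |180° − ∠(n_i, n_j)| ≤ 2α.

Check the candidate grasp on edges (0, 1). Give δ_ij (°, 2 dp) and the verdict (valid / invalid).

δ = 114.65°, invalid

α = atan 0.75 = 36.87°;  2α = 73.74°
edge 0: e_0 = (-1.53, -3.29);  n_0 = (-0.9067, +0.4217)
edge 1: e_1 = (+0.86, -1.01);  n_1 = (-0.7614, -0.6483)
∠(n_0, n_1) = 65.35°
δ = |180° − 65.35°| = 114.65°
114.65° > 2α = 73.74°  →  invalid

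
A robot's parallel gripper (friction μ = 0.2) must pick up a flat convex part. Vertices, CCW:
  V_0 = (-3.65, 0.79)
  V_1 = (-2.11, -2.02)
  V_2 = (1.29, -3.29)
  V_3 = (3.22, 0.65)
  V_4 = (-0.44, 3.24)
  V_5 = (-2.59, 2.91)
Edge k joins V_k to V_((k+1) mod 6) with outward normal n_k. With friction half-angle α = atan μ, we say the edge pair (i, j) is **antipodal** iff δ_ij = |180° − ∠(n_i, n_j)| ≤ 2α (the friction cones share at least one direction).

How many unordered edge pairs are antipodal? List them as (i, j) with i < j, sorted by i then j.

count = 2; pairs: (1,3), (2,5)

α = atan 0.2 = 11.31°;  2α = 22.62°
n_0 = (-0.8769, -0.4806)
n_1 = (-0.3499, -0.9368)
n_2 = (+0.8980, -0.4399)
n_3 = (+0.5776, +0.8163)
n_4 = (-0.1517, +0.9884)
n_5 = (-0.8944, +0.4472)
  (0,1): δ = 139.21°  ·
  (0,2): δ = 54.82°  ·
  (0,3): δ = 25.99°  ·
  (0,4): δ = 70.00°  ·
  (0,5): δ = 124.71°  ·
  (1,2): δ = 95.62°  ·
  (1,3): δ = 14.80°  ✓
  (1,4): δ = 29.21°  ·
  (1,5): δ = 83.92°  ·
  (2,3): δ = 99.19°  ·
  (2,4): δ = 55.18°  ·
  (2,5): δ = 0.47°  ✓
  (3,4): δ = 135.99°  ·
  (3,5): δ = 81.28°  ·
  (4,5): δ = 125.29°  ·
antipodal pairs: 2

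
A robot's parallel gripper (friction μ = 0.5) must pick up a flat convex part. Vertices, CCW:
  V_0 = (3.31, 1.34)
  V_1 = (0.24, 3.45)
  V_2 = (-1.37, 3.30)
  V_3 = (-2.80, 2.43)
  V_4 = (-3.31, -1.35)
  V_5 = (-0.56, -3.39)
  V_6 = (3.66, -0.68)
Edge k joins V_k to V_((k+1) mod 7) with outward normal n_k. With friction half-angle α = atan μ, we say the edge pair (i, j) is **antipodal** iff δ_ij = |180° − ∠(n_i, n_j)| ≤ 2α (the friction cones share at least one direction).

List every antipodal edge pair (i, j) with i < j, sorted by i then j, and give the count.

α = atan 0.5 = 26.57°;  2α = 53.13°
n_0 = (+0.5664, +0.8241)
n_1 = (-0.0928, +0.9957)
n_2 = (-0.5198, +0.8543)
n_3 = (-0.9910, +0.1337)
n_4 = (-0.5958, -0.8031)
n_5 = (+0.5404, -0.8414)
n_6 = (+0.9853, +0.1707)
  (0,1): δ = 140.18°  ·
  (0,2): δ = 114.18°  ·
  (0,3): δ = 63.18°  ·
  (0,4): δ = 2.07°  ✓
  (0,5): δ = 67.21°  ·
  (0,6): δ = 134.33°  ·
  (1,2): δ = 154.01°  ·
  (1,3): δ = 103.01°  ·
  (1,4): δ = 41.89°  ✓
  (1,5): δ = 27.39°  ✓
  (1,6): δ = 94.51°  ·
  (2,3): δ = 129.00°  ·
  (2,4): δ = 67.88°  ·
  (2,5): δ = 1.39°  ✓
  (2,6): δ = 68.51°  ·
  (3,4): δ = 118.88°  ·
  (3,5): δ = 49.61°  ✓
  (3,6): δ = 17.51°  ✓
  (4,5): δ = 110.72°  ·
  (4,6): δ = 43.60°  ✓
  (5,6): δ = 112.88°  ·
antipodal pairs: 7

count = 7; pairs: (0,4), (1,4), (1,5), (2,5), (3,5), (3,6), (4,6)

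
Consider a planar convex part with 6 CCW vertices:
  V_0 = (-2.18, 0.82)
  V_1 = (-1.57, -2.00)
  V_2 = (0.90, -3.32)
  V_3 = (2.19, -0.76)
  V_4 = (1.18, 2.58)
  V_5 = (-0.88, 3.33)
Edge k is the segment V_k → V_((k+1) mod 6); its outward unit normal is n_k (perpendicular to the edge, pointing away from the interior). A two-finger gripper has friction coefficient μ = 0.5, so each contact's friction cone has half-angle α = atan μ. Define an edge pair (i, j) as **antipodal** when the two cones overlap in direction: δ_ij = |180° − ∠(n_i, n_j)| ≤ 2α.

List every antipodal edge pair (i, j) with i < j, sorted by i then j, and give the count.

count = 6; pairs: (0,2), (0,3), (1,3), (1,4), (2,5), (3,5)

α = atan 0.5 = 26.57°;  2α = 53.13°
n_0 = (-0.9774, -0.2114)
n_1 = (-0.4713, -0.8820)
n_2 = (+0.8930, -0.4500)
n_3 = (+0.9572, +0.2895)
n_4 = (+0.3421, +0.9397)
n_5 = (-0.8880, +0.4599)
  (0,1): δ = 130.33°  ·
  (0,2): δ = 38.95°  ✓
  (0,3): δ = 4.62°  ✓
  (0,4): δ = 57.79°  ·
  (0,5): δ = 140.41°  ·
  (1,2): δ = 88.62°  ·
  (1,3): δ = 45.05°  ✓
  (1,4): δ = 8.12°  ✓
  (1,5): δ = 90.74°  ·
  (2,3): δ = 136.43°  ·
  (2,4): δ = 83.26°  ·
  (2,5): δ = 0.64°  ✓
  (3,4): δ = 126.83°  ·
  (3,5): δ = 44.21°  ✓
  (4,5): δ = 97.38°  ·
antipodal pairs: 6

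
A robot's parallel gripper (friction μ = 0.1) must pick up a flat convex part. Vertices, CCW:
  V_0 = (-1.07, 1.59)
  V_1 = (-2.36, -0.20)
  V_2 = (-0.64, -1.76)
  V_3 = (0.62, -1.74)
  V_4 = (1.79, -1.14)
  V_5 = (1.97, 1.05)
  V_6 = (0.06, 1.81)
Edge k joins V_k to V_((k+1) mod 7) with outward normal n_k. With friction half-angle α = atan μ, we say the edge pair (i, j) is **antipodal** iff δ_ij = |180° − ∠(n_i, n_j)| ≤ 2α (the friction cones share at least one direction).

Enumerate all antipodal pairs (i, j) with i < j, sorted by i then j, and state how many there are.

α = atan 0.1 = 5.71°;  2α = 11.42°
n_0 = (-0.8113, +0.5847)
n_1 = (-0.6718, -0.7407)
n_2 = (+0.0159, -0.9999)
n_3 = (+0.4563, -0.8898)
n_4 = (+0.9966, -0.0819)
n_5 = (+0.3697, +0.9291)
n_6 = (-0.1911, +0.9816)
  (0,1): δ = 96.43°  ·
  (0,2): δ = 53.31°  ·
  (0,3): δ = 27.07°  ·
  (0,4): δ = 31.08°  ·
  (0,5): δ = 104.08°  ·
  (0,6): δ = 136.80°  ·
  (1,2): δ = 136.88°  ·
  (1,3): δ = 110.64°  ·
  (1,4): δ = 52.49°  ·
  (1,5): δ = 20.51°  ·
  (1,6): δ = 53.22°  ·
  (2,3): δ = 153.76°  ·
  (2,4): δ = 95.61°  ·
  (2,5): δ = 22.61°  ·
  (2,6): δ = 10.11°  ✓
  (3,4): δ = 121.85°  ·
  (3,5): δ = 48.85°  ·
  (3,6): δ = 16.13°  ·
  (4,5): δ = 107.00°  ·
  (4,6): δ = 74.28°  ·
  (5,6): δ = 147.28°  ·
antipodal pairs: 1

count = 1; pairs: (2,6)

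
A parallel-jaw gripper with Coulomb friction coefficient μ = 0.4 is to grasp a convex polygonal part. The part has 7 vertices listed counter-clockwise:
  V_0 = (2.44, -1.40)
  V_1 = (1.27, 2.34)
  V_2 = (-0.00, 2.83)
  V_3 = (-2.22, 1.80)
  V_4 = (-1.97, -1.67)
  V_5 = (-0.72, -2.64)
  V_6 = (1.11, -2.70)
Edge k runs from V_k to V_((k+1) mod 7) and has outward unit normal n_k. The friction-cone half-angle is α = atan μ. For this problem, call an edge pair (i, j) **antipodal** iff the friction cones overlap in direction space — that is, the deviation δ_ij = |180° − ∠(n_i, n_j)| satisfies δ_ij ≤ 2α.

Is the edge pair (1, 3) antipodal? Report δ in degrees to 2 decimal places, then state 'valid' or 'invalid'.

α = atan 0.4 = 21.80°;  2α = 43.60°
edge 1: e_1 = (-1.27, +0.49);  n_1 = (+0.3600, +0.9330)
edge 3: e_3 = (+0.25, -3.47);  n_3 = (-0.9974, -0.0719)
∠(n_1, n_3) = 115.22°
δ = |180° − 115.22°| = 64.78°
64.78° > 2α = 43.60°  →  invalid

δ = 64.78°, invalid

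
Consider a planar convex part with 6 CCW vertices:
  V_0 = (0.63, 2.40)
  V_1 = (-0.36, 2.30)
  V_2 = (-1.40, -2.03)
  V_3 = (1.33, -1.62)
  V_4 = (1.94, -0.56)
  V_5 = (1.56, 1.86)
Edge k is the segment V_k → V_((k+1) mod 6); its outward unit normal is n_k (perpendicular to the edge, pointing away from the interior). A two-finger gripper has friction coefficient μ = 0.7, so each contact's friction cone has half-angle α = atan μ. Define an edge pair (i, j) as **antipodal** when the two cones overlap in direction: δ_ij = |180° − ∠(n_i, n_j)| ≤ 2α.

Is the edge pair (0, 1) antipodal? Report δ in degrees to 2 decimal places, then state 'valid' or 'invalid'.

δ = 109.27°, invalid

α = atan 0.7 = 34.99°;  2α = 69.98°
edge 0: e_0 = (-0.99, -0.10);  n_0 = (-0.1005, +0.9949)
edge 1: e_1 = (-1.04, -4.33);  n_1 = (-0.9723, +0.2335)
∠(n_0, n_1) = 70.73°
δ = |180° − 70.73°| = 109.27°
109.27° > 2α = 69.98°  →  invalid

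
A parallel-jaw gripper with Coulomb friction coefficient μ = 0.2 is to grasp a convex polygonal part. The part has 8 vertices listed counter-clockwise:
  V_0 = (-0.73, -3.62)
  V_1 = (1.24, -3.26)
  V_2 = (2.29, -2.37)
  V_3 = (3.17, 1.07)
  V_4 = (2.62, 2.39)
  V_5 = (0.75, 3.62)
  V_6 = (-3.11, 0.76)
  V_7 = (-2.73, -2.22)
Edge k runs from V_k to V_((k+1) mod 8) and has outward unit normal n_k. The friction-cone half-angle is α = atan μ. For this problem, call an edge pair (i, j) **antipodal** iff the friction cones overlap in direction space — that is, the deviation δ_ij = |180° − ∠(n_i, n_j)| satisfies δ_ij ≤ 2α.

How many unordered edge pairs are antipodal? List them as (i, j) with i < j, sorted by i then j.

α = atan 0.2 = 11.31°;  2α = 22.62°
n_0 = (+0.1798, -0.9837)
n_1 = (+0.6466, -0.7628)
n_2 = (+0.9688, -0.2478)
n_3 = (+0.9231, +0.3846)
n_4 = (+0.5495, +0.8355)
n_5 = (-0.5953, +0.8035)
n_6 = (-0.9920, -0.1265)
n_7 = (-0.5735, -0.8192)
  (0,1): δ = 150.07°  ·
  (0,2): δ = 114.71°  ·
  (0,3): δ = 77.74°  ·
  (0,4): δ = 43.69°  ·
  (0,5): δ = 26.18°  ·
  (0,6): δ = 86.91°  ·
  (0,7): δ = 134.65°  ·
  (1,2): δ = 144.63°  ·
  (1,3): δ = 107.67°  ·
  (1,4): δ = 73.62°  ·
  (1,5): δ = 3.75°  ✓
  (1,6): δ = 56.98°  ·
  (1,7): δ = 104.72°  ·
  (2,3): δ = 143.03°  ·
  (2,4): δ = 108.99°  ·
  (2,5): δ = 39.11°  ·
  (2,6): δ = 21.62°  ✓
  (2,7): δ = 69.36°  ·
  (3,4): δ = 145.95°  ·
  (3,5): δ = 76.08°  ·
  (3,6): δ = 15.35°  ✓
  (3,7): δ = 32.39°  ·
  (4,5): δ = 110.13°  ·
  (4,6): δ = 49.40°  ·
  (4,7): δ = 1.66°  ✓
  (5,6): δ = 119.27°  ·
  (5,7): δ = 71.53°  ·
  (6,7): δ = 132.26°  ·
antipodal pairs: 4

count = 4; pairs: (1,5), (2,6), (3,6), (4,7)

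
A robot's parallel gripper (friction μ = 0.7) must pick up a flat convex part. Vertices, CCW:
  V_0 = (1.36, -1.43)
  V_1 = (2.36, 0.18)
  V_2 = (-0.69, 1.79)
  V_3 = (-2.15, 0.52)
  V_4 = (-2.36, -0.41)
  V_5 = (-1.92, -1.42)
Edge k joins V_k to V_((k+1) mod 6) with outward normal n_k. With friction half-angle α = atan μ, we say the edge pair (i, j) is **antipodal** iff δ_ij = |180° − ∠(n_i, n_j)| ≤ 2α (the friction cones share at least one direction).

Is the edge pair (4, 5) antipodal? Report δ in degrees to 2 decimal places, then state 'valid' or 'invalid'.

α = atan 0.7 = 34.99°;  2α = 69.98°
edge 4: e_4 = (+0.44, -1.01);  n_4 = (-0.9168, -0.3994)
edge 5: e_5 = (+3.28, -0.01);  n_5 = (-0.0030, -1.0000)
∠(n_4, n_5) = 66.29°
δ = |180° − 66.29°| = 113.71°
113.71° > 2α = 69.98°  →  invalid

δ = 113.71°, invalid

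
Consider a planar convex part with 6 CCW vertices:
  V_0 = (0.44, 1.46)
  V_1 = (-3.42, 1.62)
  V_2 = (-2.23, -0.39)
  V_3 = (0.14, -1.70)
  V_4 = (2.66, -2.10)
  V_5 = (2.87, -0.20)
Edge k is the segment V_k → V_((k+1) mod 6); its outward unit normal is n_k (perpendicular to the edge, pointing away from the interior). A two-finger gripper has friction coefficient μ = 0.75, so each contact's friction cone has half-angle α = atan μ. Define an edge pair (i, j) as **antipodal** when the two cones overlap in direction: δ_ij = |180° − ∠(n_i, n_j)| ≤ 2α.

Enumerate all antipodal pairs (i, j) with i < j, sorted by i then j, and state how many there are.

count = 8; pairs: (0,1), (0,2), (0,3), (1,4), (1,5), (2,4), (2,5), (3,5)

α = atan 0.75 = 36.87°;  2α = 73.74°
n_0 = (+0.0414, +0.9991)
n_1 = (-0.8605, -0.5095)
n_2 = (-0.4838, -0.8752)
n_3 = (-0.1568, -0.9876)
n_4 = (+0.9939, -0.1099)
n_5 = (+0.5641, +0.8257)
  (0,1): δ = 57.00°  ✓
  (0,2): δ = 26.56°  ✓
  (0,3): δ = 6.65°  ✓
  (0,4): δ = 86.07°  ·
  (0,5): δ = 148.04°  ·
  (1,2): δ = 149.56°  ·
  (1,3): δ = 129.65°  ·
  (1,4): δ = 36.93°  ✓
  (1,5): δ = 25.03°  ✓
  (2,3): δ = 160.09°  ·
  (2,4): δ = 67.38°  ✓
  (2,5): δ = 5.41°  ✓
  (3,4): δ = 87.29°  ·
  (3,5): δ = 25.32°  ✓
  (4,5): δ = 118.03°  ·
antipodal pairs: 8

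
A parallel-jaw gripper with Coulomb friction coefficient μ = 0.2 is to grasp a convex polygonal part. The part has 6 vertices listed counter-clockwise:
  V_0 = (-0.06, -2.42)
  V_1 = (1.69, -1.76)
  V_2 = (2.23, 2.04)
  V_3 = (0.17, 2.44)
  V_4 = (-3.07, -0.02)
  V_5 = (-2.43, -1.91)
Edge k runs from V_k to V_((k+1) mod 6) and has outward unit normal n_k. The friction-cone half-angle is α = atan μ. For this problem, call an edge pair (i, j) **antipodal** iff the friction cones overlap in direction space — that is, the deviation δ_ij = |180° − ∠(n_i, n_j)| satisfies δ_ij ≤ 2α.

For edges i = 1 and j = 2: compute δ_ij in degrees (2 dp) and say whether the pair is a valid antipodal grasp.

α = atan 0.2 = 11.31°;  2α = 22.62°
edge 1: e_1 = (+0.54, +3.80);  n_1 = (+0.9901, -0.1407)
edge 2: e_2 = (-2.06, +0.40);  n_2 = (+0.1906, +0.9817)
∠(n_1, n_2) = 87.10°
δ = |180° − 87.10°| = 92.90°
92.90° > 2α = 22.62°  →  invalid

δ = 92.90°, invalid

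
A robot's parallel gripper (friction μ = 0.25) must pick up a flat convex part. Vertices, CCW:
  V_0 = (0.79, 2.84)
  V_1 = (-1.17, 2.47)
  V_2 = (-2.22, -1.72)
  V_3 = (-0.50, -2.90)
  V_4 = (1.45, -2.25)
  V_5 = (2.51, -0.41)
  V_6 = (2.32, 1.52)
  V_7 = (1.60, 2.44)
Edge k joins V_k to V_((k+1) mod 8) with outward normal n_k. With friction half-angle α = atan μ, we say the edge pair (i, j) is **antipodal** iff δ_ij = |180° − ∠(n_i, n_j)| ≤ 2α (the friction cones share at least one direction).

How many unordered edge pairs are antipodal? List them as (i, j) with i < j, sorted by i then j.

α = atan 0.25 = 14.04°;  2α = 28.07°
n_0 = (-0.1855, +0.9826)
n_1 = (-0.9700, +0.2431)
n_2 = (-0.5657, -0.8246)
n_3 = (+0.3162, -0.9487)
n_4 = (+0.8665, -0.4992)
n_5 = (+0.9952, +0.0980)
n_6 = (+0.7875, +0.6163)
n_7 = (+0.4428, +0.8966)
  (0,1): δ = 114.76°  ·
  (0,2): δ = 45.14°  ·
  (0,3): δ = 7.74°  ✓
  (0,4): δ = 49.36°  ·
  (0,5): δ = 84.93°  ·
  (0,6): δ = 117.36°  ·
  (0,7): δ = 143.03°  ·
  (1,2): δ = 110.38°  ·
  (1,3): δ = 57.50°  ·
  (1,4): δ = 15.88°  ✓
  (1,5): δ = 19.69°  ✓
  (1,6): δ = 52.12°  ·
  (1,7): δ = 77.79°  ·
  (2,3): δ = 127.11°  ·
  (2,4): δ = 85.49°  ·
  (2,5): δ = 49.93°  ·
  (2,6): δ = 17.50°  ✓
  (2,7): δ = 8.17°  ✓
  (3,4): δ = 138.38°  ·
  (3,5): δ = 102.81°  ·
  (3,6): δ = 70.39°  ·
  (3,7): δ = 44.72°  ·
  (4,5): δ = 144.43°  ·
  (4,6): δ = 112.01°  ·
  (4,7): δ = 86.34°  ·
  (5,6): δ = 147.58°  ·
  (5,7): δ = 121.90°  ·
  (6,7): δ = 154.33°  ·
antipodal pairs: 5

count = 5; pairs: (0,3), (1,4), (1,5), (2,6), (2,7)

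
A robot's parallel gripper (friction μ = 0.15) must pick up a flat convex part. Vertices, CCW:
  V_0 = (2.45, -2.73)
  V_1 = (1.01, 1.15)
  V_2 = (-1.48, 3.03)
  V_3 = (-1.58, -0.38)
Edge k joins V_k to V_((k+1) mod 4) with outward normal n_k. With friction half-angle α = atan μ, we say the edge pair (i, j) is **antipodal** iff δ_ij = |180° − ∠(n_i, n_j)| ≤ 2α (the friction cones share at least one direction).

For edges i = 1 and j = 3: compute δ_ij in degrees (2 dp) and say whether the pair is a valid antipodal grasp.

α = atan 0.15 = 8.53°;  2α = 17.06°
edge 1: e_1 = (-2.49, +1.88);  n_1 = (+0.6026, +0.7981)
edge 3: e_3 = (+4.03, -2.35);  n_3 = (-0.5037, -0.8639)
∠(n_1, n_3) = 173.19°
δ = |180° − 173.19°| = 6.81°
6.81° ≤ 2α = 17.06°  →  valid

δ = 6.81°, valid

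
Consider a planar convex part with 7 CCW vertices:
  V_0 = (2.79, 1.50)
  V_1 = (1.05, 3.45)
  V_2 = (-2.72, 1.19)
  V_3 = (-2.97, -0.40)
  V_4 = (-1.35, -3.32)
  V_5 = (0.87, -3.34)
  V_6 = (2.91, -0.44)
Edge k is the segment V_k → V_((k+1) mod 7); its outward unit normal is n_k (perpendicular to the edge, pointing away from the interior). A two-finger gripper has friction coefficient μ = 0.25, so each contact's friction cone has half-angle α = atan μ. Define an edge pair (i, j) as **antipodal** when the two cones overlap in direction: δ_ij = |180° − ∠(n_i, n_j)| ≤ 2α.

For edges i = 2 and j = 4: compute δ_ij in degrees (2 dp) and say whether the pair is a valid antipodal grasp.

α = atan 0.25 = 14.04°;  2α = 28.07°
edge 2: e_2 = (-0.25, -1.59);  n_2 = (-0.9879, +0.1553)
edge 4: e_4 = (+2.22, -0.02);  n_4 = (-0.0090, -1.0000)
∠(n_2, n_4) = 98.42°
δ = |180° − 98.42°| = 81.58°
81.58° > 2α = 28.07°  →  invalid

δ = 81.58°, invalid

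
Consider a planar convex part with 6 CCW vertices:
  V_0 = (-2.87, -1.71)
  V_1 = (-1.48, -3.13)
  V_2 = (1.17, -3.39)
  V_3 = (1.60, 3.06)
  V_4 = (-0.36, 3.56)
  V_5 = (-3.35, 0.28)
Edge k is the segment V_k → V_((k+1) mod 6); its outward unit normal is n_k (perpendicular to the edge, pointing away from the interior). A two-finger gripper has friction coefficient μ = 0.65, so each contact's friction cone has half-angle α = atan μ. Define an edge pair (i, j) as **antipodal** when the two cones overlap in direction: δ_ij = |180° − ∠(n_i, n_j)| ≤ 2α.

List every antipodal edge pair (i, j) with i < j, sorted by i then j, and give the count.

α = atan 0.65 = 33.02°;  2α = 66.05°
n_0 = (-0.7146, -0.6995)
n_1 = (-0.0976, -0.9952)
n_2 = (+0.9978, -0.0665)
n_3 = (+0.2472, +0.9690)
n_4 = (-0.7390, +0.6737)
n_5 = (-0.9721, -0.2345)
  (0,1): δ = 139.99°  ·
  (0,2): δ = 48.20°  ✓
  (0,3): δ = 31.30°  ✓
  (0,4): δ = 93.26°  ·
  (0,5): δ = 149.17°  ·
  (1,2): δ = 88.21°  ·
  (1,3): δ = 8.71°  ✓
  (1,4): δ = 53.25°  ✓
  (1,5): δ = 109.16°  ·
  (2,3): δ = 100.50°  ·
  (2,4): δ = 38.54°  ✓
  (2,5): δ = 17.38°  ✓
  (3,4): δ = 118.04°  ·
  (3,5): δ = 62.13°  ✓
  (4,5): δ = 124.09°  ·
antipodal pairs: 7

count = 7; pairs: (0,2), (0,3), (1,3), (1,4), (2,4), (2,5), (3,5)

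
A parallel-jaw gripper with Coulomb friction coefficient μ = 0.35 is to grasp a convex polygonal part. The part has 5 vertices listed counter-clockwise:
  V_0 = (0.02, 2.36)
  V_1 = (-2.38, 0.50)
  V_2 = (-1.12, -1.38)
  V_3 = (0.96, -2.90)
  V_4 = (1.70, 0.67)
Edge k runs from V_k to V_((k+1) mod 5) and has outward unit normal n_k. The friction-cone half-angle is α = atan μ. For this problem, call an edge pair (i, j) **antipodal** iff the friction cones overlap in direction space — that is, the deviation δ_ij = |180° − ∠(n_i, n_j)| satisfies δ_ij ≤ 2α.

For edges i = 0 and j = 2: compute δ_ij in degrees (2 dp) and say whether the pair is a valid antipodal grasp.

α = atan 0.35 = 19.29°;  2α = 38.58°
edge 0: e_0 = (-2.40, -1.86);  n_0 = (-0.6126, +0.7904)
edge 2: e_2 = (+2.08, -1.52);  n_2 = (-0.5900, -0.8074)
∠(n_0, n_2) = 106.07°
δ = |180° − 106.07°| = 73.93°
73.93° > 2α = 38.58°  →  invalid

δ = 73.93°, invalid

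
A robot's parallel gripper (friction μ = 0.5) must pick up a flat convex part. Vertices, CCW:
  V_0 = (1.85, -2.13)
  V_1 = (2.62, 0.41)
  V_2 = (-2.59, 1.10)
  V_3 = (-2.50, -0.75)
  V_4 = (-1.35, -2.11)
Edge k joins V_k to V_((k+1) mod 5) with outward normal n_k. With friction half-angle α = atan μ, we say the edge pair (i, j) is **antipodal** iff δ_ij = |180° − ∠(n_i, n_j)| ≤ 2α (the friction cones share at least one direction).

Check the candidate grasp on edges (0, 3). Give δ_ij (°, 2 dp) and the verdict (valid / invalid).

δ = 57.08°, invalid

α = atan 0.5 = 26.57°;  2α = 53.13°
edge 0: e_0 = (+0.77, +2.54);  n_0 = (+0.9570, -0.2901)
edge 3: e_3 = (+1.15, -1.36);  n_3 = (-0.7636, -0.6457)
∠(n_0, n_3) = 122.92°
δ = |180° − 122.92°| = 57.08°
57.08° > 2α = 53.13°  →  invalid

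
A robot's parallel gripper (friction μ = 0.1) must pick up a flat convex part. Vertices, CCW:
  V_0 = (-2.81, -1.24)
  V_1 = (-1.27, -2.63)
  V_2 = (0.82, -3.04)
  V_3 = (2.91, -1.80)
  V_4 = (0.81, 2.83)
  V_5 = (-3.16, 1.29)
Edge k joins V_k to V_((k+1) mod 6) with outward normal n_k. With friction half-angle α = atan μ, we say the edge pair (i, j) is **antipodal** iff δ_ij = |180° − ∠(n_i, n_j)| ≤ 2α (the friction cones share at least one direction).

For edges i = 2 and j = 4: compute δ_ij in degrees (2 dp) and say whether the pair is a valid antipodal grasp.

δ = 9.48°, valid

α = atan 0.1 = 5.71°;  2α = 11.42°
edge 2: e_2 = (+2.09, +1.24);  n_2 = (+0.5103, -0.8600)
edge 4: e_4 = (-3.97, -1.54);  n_4 = (-0.3617, +0.9323)
∠(n_2, n_4) = 170.52°
δ = |180° − 170.52°| = 9.48°
9.48° ≤ 2α = 11.42°  →  valid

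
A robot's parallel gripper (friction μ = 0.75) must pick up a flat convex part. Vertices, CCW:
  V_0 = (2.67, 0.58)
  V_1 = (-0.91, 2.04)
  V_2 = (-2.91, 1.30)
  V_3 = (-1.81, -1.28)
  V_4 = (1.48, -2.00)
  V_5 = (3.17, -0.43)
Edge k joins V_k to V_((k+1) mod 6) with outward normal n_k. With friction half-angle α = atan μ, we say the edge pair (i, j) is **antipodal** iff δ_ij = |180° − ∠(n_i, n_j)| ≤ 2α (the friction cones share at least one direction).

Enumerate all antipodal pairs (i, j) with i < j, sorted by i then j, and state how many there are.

count = 8; pairs: (0,2), (0,3), (0,4), (1,3), (1,4), (2,4), (2,5), (3,5)

α = atan 0.75 = 36.87°;  2α = 73.74°
n_0 = (+0.3776, +0.9260)
n_1 = (-0.3470, +0.9379)
n_2 = (-0.9199, -0.3922)
n_3 = (-0.2138, -0.9769)
n_4 = (+0.6806, -0.7326)
n_5 = (+0.8962, +0.4437)
  (0,1): δ = 137.51°  ·
  (0,2): δ = 44.72°  ✓
  (0,3): δ = 9.84°  ✓
  (0,4): δ = 65.08°  ✓
  (0,5): δ = 138.52°  ·
  (1,2): δ = 87.21°  ·
  (1,3): δ = 32.65°  ✓
  (1,4): δ = 22.59°  ✓
  (1,5): δ = 96.03°  ·
  (2,3): δ = 125.44°  ·
  (2,4): δ = 70.20°  ✓
  (2,5): δ = 3.25°  ✓
  (3,4): δ = 124.76°  ·
  (3,5): δ = 51.32°  ✓
  (4,5): δ = 106.55°  ·
antipodal pairs: 8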